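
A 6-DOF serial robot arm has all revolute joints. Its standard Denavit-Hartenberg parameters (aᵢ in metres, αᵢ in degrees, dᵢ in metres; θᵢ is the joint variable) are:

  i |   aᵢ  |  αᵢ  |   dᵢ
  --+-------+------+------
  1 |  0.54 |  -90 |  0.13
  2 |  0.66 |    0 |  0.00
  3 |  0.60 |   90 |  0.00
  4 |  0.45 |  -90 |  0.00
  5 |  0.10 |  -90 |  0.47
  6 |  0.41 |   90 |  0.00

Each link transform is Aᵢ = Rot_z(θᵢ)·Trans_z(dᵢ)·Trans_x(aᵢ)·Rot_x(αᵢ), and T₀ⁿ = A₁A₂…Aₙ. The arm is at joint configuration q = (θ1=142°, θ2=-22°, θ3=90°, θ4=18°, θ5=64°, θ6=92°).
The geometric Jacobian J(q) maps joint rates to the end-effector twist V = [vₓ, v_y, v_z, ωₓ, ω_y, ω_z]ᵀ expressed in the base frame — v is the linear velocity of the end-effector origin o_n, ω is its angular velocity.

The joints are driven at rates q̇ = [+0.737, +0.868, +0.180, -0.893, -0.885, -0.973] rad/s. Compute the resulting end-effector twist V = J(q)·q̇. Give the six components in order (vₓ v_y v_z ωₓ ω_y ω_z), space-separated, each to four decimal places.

o_n = [-1.2880, 0.7424, -0.6206]
J₁: ẑ×o_n = [-0.7424, -1.2880, 0.0000], ω = ẑ
J2: z=[-0.6157, -0.7880, 0.0000] o=[-0.4255, 0.3325, 0.1300] → [0.5915, -0.4621, -0.9320, -0.6157, -0.7880, 0.0000]
J3: z=[-0.6157, -0.7880, 0.0000] o=[-0.9077, 0.7092, 0.3772] → [0.7863, -0.6143, -0.3201, -0.6157, -0.7880, 0.0000]
J4: z=[-0.7306, 0.5708, 0.3746] o=[-1.0849, 0.8476, -0.1791] → [-0.2126, -0.3987, 0.1928, -0.7306, 0.5708, 0.3746]
J5: z=[-0.4943, -0.8207, 0.2865] o=[-1.2968, 0.8367, -0.5759] → [0.0637, -0.0196, 0.0538, -0.4943, -0.8207, 0.2865]
J6: z=[0.7436, -0.2285, 0.6283] o=[-1.4841, 0.3986, -0.5135] → [-0.1915, 0.2028, 0.3005, 0.7436, -0.2285, 0.6283]
V = J·q̇ = [0.4277, -1.2849, -1.3788, -0.2788, -0.3869, -0.4625]

0.4277 -1.2849 -1.3788 -0.2788 -0.3869 -0.4625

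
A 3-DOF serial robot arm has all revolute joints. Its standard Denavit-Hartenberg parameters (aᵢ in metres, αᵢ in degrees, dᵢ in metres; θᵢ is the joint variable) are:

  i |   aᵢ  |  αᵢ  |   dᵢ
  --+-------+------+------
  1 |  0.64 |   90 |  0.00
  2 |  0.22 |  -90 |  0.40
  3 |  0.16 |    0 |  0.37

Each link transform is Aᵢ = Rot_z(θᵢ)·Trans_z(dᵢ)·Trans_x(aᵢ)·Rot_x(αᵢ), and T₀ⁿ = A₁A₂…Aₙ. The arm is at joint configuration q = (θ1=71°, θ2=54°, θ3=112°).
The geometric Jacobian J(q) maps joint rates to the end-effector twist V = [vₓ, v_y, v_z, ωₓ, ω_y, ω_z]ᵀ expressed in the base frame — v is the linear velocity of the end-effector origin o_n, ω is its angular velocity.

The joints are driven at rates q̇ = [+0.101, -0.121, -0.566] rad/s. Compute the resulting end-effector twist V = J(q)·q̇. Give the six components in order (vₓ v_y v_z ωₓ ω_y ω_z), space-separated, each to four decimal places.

-0.0356 0.1357 0.0928 0.0347 0.4724 -0.2317

o_n = [0.3795, 0.3291, 0.3470]
J₁: ẑ×o_n = [-0.3291, 0.3795, 0.0000], ω = ẑ
J2: z=[0.9455, -0.3256, 0.0000] o=[0.2084, 0.6051, 0.0000] → [-0.1130, -0.3281, -0.2053, 0.9455, -0.3256, 0.0000]
J3: z=[-0.2634, -0.7649, 0.5878] o=[0.6287, 0.5972, 0.1780] → [0.0283, -0.1020, -0.1200, -0.2634, -0.7649, 0.5878]
V = J·q̇ = [-0.0356, 0.1357, 0.0928, 0.0347, 0.4724, -0.2317]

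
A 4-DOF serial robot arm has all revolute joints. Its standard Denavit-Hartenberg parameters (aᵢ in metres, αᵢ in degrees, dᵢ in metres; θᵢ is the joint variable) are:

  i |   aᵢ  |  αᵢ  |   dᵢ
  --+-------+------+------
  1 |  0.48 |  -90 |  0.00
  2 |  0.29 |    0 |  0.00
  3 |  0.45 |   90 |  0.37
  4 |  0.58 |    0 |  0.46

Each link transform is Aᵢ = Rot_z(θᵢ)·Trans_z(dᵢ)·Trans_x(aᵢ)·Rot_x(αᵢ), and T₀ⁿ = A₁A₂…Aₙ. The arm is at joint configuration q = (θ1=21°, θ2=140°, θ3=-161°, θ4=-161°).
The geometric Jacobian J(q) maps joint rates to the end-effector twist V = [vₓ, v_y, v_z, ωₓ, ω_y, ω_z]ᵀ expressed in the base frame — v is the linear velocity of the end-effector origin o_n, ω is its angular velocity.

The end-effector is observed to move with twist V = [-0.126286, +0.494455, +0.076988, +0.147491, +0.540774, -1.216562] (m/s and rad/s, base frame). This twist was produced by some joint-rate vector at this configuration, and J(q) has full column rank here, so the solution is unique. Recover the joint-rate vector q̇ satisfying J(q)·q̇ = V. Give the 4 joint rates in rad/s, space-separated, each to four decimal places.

o_n = [-0.0639, 0.1695, 0.2078]
J₁: ẑ×o_n = [-0.1695, -0.0639, 0.0000], ω = ẑ
J2: z=[-0.3584, 0.9336, 0.0000] o=[0.4481, 0.1720, 0.0000] → [0.1940, 0.0745, 0.4789, -0.3584, 0.9336, 0.0000]
J3: z=[-0.3584, 0.9336, 0.0000] o=[0.2407, 0.0924, -0.1864] → [0.3680, 0.1413, 0.2567, -0.3584, 0.9336, 0.0000]
J4: z=[-0.3346, -0.1284, 0.9336] o=[0.5003, 0.5884, -0.0251] → [0.3611, -0.4488, 0.0677, -0.3346, -0.1284, 0.9336]
q̇ = J⁺·V = [-0.3530, 0.1060, 0.3460, -0.9250]

-0.3530 0.1060 0.3460 -0.9250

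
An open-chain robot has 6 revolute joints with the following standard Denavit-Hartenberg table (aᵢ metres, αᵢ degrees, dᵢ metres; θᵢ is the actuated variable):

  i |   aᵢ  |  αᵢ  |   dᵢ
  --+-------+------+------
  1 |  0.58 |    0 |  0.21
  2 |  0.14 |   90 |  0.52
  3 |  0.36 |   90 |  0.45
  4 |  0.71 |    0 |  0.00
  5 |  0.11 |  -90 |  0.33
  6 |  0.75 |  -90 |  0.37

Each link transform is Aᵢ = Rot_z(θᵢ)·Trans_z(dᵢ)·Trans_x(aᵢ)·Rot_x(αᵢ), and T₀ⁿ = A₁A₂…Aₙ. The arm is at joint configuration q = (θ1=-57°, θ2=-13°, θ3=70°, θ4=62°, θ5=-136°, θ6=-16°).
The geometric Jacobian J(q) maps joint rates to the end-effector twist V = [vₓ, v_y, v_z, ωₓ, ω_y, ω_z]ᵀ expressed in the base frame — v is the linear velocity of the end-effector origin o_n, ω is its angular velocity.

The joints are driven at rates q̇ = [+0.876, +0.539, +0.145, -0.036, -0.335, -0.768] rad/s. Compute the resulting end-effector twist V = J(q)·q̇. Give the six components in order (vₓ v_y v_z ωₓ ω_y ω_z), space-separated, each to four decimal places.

o_n = [0.3286, -1.6327, 1.7474]
J₁: ẑ×o_n = [1.6327, 0.3286, -0.0000], ω = ẑ
J2: z=[0.0000, 0.0000, 1.0000] o=[0.3159, -0.4864, 0.2100] → [1.1463, 0.0127, -0.0000, 0.0000, 0.0000, 1.0000]
J3: z=[-0.9397, -0.3420, 0.0000] o=[0.3638, -0.6180, 0.7300] → [-0.3480, 0.9560, 0.9415, -0.9397, -0.3420, 0.0000]
J4: z=[0.3214, -0.8830, -0.3420] o=[-0.0170, -0.8876, 1.0683] → [-0.8545, -0.3364, 0.0657, 0.3214, -0.8830, -0.3420]
J5: z=[0.3214, -0.8830, -0.3420] o=[-0.5671, -1.2091, 1.3815] → [-0.4679, -0.4239, 0.6548, 0.3214, -0.8830, -0.3420]
J6: z=[-0.1466, -0.4032, 0.9033] o=[-0.3581, -1.4741, 1.2971] → [-0.0383, 0.6863, 0.3001, -0.1466, -0.4032, 0.9033]
V = J·q̇ = [2.2146, 0.0604, -0.3157, -0.1429, 0.5877, 0.8482]

2.2146 0.0604 -0.3157 -0.1429 0.5877 0.8482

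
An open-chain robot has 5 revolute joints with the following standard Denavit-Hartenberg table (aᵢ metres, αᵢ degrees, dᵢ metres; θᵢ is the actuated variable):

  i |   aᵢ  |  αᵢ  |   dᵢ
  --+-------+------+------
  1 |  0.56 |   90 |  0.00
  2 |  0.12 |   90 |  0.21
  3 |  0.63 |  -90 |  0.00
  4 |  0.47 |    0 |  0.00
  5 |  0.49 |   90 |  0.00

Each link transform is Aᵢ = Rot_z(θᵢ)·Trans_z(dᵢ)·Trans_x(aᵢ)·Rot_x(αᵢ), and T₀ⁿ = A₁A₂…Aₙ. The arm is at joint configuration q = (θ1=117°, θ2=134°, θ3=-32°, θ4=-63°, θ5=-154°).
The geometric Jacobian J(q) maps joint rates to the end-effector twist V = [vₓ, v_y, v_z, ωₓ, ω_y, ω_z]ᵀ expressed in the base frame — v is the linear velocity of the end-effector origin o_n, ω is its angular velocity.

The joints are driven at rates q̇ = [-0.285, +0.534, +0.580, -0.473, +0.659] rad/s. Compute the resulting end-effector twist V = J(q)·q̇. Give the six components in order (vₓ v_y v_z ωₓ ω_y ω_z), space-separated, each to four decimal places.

0.4178 0.1529 -0.0728 0.4580 0.6248 0.1888

o_n = [-0.1623, 0.2534, 0.4481]
J₁: ẑ×o_n = [-0.2534, -0.1623, 0.0000], ω = ẑ
J2: z=[0.8910, 0.4540, 0.0000] o=[-0.2542, 0.4990, 0.0000] → [0.2035, -0.3993, -0.2605, 0.8910, 0.4540, 0.0000]
J3: z=[-0.3266, 0.6409, 0.6947] o=[-0.0293, 0.5200, 0.0863] → [0.4171, 0.0258, 0.1723, -0.3266, 0.6409, 0.6947]
J4: z=[0.9227, 0.0570, 0.3812] o=[-0.1582, 0.0378, 0.4706] → [-0.0835, 0.0192, 0.1992, 0.9227, 0.0570, 0.3812]
J5: z=[0.9227, 0.0570, 0.3812] o=[-0.3387, 0.1429, 0.8917] → [-0.0674, 0.4765, 0.0919, 0.9227, 0.0570, 0.3812]
V = J·q̇ = [0.4178, 0.1529, -0.0728, 0.4580, 0.6248, 0.1888]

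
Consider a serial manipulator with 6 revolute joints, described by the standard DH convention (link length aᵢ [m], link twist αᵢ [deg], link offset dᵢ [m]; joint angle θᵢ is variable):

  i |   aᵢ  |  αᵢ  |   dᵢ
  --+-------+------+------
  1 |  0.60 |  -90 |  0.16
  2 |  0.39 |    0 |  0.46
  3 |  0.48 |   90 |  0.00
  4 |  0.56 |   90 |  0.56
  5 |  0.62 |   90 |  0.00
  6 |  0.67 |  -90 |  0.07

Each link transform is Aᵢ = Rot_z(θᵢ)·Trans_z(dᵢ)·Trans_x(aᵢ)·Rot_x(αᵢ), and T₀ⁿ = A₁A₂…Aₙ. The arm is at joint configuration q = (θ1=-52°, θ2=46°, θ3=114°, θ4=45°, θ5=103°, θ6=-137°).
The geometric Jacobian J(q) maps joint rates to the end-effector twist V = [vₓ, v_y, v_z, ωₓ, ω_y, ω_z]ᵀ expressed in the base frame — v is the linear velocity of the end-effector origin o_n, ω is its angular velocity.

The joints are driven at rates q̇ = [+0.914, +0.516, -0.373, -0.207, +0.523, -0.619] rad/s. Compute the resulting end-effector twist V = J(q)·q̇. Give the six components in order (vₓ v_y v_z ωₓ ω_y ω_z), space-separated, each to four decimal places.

o_n = [1.2991, 0.2971, -0.9791]
J₁: ẑ×o_n = [-0.2971, 1.2991, 0.0000], ω = ẑ
J2: z=[0.7880, 0.6157, 0.0000] o=[0.3694, -0.4728, 0.1600] → [-0.7013, 0.8976, 0.0343, 0.7880, 0.6157, 0.0000]
J3: z=[0.7880, 0.6157, 0.0000] o=[0.8987, -0.4031, -0.1205] → [-0.5286, 0.6766, 0.3052, 0.7880, 0.6157, 0.0000]
J4: z=[0.2106, -0.2695, -0.9397] o=[0.6210, -0.0477, -0.2847] → [0.5111, -0.4910, 0.2554, 0.2106, -0.2695, -0.9397]
J5: z=[-0.9663, 0.0883, -0.2418] o=[0.8218, 0.3384, -0.9464] → [-0.0129, -0.1471, -0.0022, -0.9663, 0.0883, -0.2418]
J6: z=[0.1917, 0.8737, -0.4470] o=[0.9284, 0.0419, -1.4803] → [0.5520, -0.2618, -0.2750, 0.1917, 0.8737, -0.4470]
V = J·q̇ = [-0.8905, 1.5850, 0.0201, -0.5549, -0.3509, 1.2587]

-0.8905 1.5850 0.0201 -0.5549 -0.3509 1.2587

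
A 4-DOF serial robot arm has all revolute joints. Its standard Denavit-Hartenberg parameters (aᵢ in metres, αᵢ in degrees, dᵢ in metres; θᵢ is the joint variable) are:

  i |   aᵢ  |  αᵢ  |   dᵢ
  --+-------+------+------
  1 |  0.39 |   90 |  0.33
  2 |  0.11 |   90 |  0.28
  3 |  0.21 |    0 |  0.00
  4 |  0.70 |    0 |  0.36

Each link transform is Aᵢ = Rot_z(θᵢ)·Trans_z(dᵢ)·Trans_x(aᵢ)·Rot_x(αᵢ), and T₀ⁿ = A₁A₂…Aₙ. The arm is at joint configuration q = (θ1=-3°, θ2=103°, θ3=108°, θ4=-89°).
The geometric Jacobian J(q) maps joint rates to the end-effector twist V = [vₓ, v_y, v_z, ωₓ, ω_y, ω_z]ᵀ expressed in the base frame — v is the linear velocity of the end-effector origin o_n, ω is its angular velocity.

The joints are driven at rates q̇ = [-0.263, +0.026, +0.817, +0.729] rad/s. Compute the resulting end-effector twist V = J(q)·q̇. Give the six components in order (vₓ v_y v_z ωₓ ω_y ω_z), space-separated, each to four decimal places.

o_n = [0.5439, -0.7371, 1.0998]
J₁: ẑ×o_n = [0.7371, 0.5439, -0.0000], ω = ẑ
J2: z=[-0.0523, -0.9986, 0.0000] o=[0.3895, -0.0204, 0.3300] → [-0.7688, 0.0403, 0.1917, -0.0523, -0.9986, 0.0000]
J3: z=[0.9730, -0.0510, 0.2250] o=[0.3501, -0.2987, 0.4372] → [0.0648, -0.6012, -0.4167, 0.9730, -0.0510, 0.2250]
J4: z=[0.9730, -0.0510, 0.2250] o=[0.3542, -0.4989, 0.3740] → [0.0166, -0.6636, -0.2221, 0.9730, -0.0510, 0.2250]
V = J·q̇ = [-0.1488, -1.1170, -0.4973, 1.5030, -0.1048, 0.0848]

-0.1488 -1.1170 -0.4973 1.5030 -0.1048 0.0848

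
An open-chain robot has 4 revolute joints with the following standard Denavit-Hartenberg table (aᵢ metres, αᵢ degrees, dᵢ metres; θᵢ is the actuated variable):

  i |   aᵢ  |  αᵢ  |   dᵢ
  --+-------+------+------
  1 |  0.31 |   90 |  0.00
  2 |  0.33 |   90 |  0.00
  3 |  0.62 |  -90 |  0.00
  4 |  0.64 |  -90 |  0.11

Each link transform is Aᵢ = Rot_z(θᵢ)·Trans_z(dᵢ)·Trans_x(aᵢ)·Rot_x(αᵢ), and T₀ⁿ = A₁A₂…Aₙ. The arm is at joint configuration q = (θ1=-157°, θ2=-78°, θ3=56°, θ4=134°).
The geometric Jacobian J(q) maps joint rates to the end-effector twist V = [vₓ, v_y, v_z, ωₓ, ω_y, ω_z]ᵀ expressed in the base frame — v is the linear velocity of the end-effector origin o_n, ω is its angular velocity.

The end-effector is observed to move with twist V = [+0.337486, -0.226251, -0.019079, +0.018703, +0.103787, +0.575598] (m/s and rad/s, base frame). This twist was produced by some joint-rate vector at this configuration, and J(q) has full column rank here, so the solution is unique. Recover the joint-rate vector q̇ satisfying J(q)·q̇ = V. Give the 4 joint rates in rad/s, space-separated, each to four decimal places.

o_n = [-0.8452, -0.1340, -0.2338]
J₁: ẑ×o_n = [0.1340, -0.8452, 0.0000], ω = ẑ
J2: z=[-0.3907, 0.9205, 0.0000] o=[-0.2854, -0.1211, 0.0000] → [-0.2152, -0.0914, 0.5204, -0.3907, 0.9205, 0.0000]
J3: z=[0.9004, 0.3822, -0.2079] o=[-0.3485, -0.1479, -0.3228] → [0.0369, 0.0232, 0.2024, 0.9004, 0.3822, -0.2079]
J4: z=[-0.0598, 0.5821, 0.8109] o=[-0.6157, 0.2970, -0.6619] → [0.5987, -0.1605, 0.1594, -0.0598, 0.5821, 0.8109]
q̇ = J⁺·V = [0.1980, -0.1690, -0.0220, 0.4600]

0.1980 -0.1690 -0.0220 0.4600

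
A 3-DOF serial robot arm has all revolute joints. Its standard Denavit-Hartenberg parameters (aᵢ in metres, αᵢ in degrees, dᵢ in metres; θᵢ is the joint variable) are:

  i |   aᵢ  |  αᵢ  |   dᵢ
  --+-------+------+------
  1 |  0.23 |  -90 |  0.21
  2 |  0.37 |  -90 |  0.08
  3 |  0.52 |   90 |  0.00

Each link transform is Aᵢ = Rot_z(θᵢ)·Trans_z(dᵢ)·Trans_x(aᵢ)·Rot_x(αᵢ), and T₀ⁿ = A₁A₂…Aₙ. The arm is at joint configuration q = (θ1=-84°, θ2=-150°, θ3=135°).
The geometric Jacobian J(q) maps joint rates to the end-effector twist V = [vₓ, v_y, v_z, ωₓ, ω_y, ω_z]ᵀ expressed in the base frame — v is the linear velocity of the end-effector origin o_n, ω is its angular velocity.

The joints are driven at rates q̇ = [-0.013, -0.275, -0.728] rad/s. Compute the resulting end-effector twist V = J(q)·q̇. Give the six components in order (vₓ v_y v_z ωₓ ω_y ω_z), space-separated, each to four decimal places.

o_n = [-0.2623, -0.2568, 0.2112]
J₁: ẑ×o_n = [0.2568, -0.2623, 0.0000], ω = ẑ
J2: z=[0.9945, 0.1045, 0.0000] o=[0.0240, -0.2287, 0.2100] → [0.0001, -0.0011, 0.0020, 0.9945, 0.1045, 0.0000]
J3: z=[0.0523, -0.4973, 0.8660] o=[0.0701, 0.0983, 0.3950] → [0.3990, -0.2783, -0.1838, 0.0523, -0.4973, 0.8660]
V = J·q̇ = [-0.2938, 0.2063, 0.1333, -0.3115, 0.3333, -0.6435]

-0.2938 0.2063 0.1333 -0.3115 0.3333 -0.6435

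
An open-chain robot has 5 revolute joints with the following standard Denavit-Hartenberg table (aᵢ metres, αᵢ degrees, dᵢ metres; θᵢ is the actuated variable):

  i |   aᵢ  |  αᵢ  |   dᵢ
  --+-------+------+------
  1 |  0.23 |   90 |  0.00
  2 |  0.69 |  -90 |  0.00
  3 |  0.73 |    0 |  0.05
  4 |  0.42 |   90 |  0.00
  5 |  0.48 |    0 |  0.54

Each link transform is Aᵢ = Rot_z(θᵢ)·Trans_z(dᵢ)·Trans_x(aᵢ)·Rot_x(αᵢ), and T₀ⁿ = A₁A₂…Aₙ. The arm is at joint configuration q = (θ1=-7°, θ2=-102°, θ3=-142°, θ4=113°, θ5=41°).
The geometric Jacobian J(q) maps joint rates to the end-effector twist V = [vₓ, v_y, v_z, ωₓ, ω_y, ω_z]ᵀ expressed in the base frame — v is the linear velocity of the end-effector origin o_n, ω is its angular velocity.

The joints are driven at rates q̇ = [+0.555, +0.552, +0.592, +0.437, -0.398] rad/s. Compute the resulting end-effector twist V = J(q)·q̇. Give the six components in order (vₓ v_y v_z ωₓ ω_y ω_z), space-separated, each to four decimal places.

o_n = [0.3132, -1.3492, -0.6013]
J₁: ẑ×o_n = [1.3492, 0.3132, -0.0000], ω = ẑ
J2: z=[-0.1219, -0.9925, 0.0000] o=[0.2283, -0.0280, 0.0000] → [0.5968, -0.0733, 0.2453, -0.1219, -0.9925, 0.0000]
J3: z=[0.9709, -0.1192, -0.2079] o=[0.0859, -0.0105, -0.6749] → [-0.2871, -0.1188, -1.2725, 0.9709, -0.1192, -0.2079]
J4: z=[0.9709, -0.1192, -0.2079] o=[0.1984, -0.4772, -0.1226] → [-0.1243, 0.4408, -0.8329, 0.9709, -0.1192, -0.2079]
J5: z=[-0.0065, -0.8804, 0.4742] o=[0.0978, -0.6700, -0.4820] → [0.4271, 0.1014, 0.1941, -0.0065, -0.8804, 0.4742]
V = J·q̇ = [0.6840, 0.2153, -1.0592, 0.9343, -0.3202, 0.1523]

0.6840 0.2153 -1.0592 0.9343 -0.3202 0.1523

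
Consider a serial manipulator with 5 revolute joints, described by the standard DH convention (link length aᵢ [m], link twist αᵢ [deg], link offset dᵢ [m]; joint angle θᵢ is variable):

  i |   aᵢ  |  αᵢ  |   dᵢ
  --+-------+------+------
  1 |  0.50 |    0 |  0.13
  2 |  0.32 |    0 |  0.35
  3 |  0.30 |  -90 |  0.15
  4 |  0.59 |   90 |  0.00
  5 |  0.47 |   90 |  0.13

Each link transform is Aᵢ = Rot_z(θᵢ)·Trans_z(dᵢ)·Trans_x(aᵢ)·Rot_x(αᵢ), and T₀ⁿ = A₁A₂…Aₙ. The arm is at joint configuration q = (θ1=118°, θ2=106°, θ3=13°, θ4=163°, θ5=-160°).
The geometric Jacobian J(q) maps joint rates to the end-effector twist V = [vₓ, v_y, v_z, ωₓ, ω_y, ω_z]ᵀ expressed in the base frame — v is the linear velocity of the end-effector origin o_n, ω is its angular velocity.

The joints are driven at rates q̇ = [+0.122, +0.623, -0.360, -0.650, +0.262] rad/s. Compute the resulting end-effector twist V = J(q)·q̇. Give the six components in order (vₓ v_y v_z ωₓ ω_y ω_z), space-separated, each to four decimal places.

o_n = [-0.7066, 0.1422, 0.4623]
J₁: ẑ×o_n = [-0.1422, -0.7066, 0.0000], ω = ẑ
J2: z=[0.0000, 0.0000, 1.0000] o=[-0.2347, 0.4415, 0.1300] → [0.2992, -0.4718, 0.0000, 0.0000, 0.0000, 1.0000]
J3: z=[0.0000, 0.0000, 1.0000] o=[-0.4649, 0.2192, 0.4800] → [0.0770, -0.2416, 0.0000, 0.0000, 0.0000, 1.0000]
J4: z=[0.8387, -0.5446, 0.0000] o=[-0.6283, -0.0324, 0.6300] → [0.0913, 0.1406, 0.1039, 0.8387, -0.5446, 0.0000]
J5: z=[-0.1592, -0.2452, -0.9563] o=[-0.3210, 0.4408, 0.4575] → [-0.2867, 0.3695, -0.0470, -0.1592, -0.2452, -0.9563]
V = J·q̇ = [0.0069, -0.2878, -0.0798, -0.5869, 0.2898, 0.1344]

0.0069 -0.2878 -0.0798 -0.5869 0.2898 0.1344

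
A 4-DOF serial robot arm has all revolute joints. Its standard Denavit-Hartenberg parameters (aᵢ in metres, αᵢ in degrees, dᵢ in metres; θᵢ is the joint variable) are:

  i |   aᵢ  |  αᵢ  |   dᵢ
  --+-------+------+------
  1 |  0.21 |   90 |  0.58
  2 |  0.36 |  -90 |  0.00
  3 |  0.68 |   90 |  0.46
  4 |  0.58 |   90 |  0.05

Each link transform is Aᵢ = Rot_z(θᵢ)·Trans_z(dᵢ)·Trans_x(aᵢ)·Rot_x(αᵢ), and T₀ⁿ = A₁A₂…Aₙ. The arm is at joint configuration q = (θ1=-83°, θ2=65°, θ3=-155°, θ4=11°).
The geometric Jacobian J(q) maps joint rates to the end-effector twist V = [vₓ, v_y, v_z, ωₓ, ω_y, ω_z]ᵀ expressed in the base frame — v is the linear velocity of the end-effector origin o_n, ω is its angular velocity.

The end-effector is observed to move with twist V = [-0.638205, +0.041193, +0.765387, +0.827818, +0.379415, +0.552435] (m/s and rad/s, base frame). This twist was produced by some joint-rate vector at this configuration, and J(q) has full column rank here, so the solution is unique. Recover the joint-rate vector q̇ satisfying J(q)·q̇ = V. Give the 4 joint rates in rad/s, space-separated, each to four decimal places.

0.5190 -0.6830 0.2640 0.2040

o_n = [-0.5574, 0.5789, 0.1021]
J₁: ẑ×o_n = [-0.5789, -0.5574, 0.0000], ω = ẑ
J2: z=[-0.9925, -0.1219, 0.0000] o=[0.0256, -0.2084, 0.5800] → [0.0582, -0.4743, -0.8525, -0.9925, -0.1219, 0.0000]
J3: z=[-0.1105, 0.8996, 0.4226] o=[0.0441, -0.3594, 0.9063] → [-1.1200, -0.3430, 0.4375, -0.1105, 0.8996, 0.4226]
J4: z=[0.8778, 0.2877, -0.3830] o=[-0.3237, 0.2778, 0.5421] → [-0.0113, 0.4758, 0.3315, 0.8778, 0.2877, -0.3830]
q̇ = J⁺·V = [0.5190, -0.6830, 0.2640, 0.2040]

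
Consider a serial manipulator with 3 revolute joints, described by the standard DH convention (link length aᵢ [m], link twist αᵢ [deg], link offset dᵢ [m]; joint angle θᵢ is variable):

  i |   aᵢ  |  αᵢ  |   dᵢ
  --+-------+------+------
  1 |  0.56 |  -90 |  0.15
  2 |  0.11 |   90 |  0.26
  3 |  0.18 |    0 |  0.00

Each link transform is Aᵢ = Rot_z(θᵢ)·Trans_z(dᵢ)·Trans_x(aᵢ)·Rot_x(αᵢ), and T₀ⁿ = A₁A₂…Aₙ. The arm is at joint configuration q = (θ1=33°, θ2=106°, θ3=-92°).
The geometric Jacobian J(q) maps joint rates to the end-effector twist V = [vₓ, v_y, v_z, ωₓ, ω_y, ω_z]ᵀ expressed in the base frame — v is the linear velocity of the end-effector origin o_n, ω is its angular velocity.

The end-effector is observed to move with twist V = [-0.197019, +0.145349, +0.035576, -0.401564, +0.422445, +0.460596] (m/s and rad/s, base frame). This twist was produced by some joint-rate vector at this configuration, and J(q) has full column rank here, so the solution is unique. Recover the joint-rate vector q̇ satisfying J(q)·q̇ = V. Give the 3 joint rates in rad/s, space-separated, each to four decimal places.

o_n = [0.4020, 0.3566, 0.0503]
J₁: ẑ×o_n = [-0.3566, 0.4020, 0.0000], ω = ẑ
J2: z=[-0.5446, 0.8387, 0.0000] o=[0.4697, 0.3050, 0.1500] → [-0.0836, -0.0543, 0.0286, -0.5446, 0.8387, 0.0000]
J3: z=[0.8062, 0.5235, -0.2756] o=[0.3026, 0.5065, 0.0443] → [-0.0382, -0.0323, -0.1729, 0.8062, 0.5235, -0.2756]
q̇ = J⁺·V = [0.4300, 0.5730, -0.1110]

0.4300 0.5730 -0.1110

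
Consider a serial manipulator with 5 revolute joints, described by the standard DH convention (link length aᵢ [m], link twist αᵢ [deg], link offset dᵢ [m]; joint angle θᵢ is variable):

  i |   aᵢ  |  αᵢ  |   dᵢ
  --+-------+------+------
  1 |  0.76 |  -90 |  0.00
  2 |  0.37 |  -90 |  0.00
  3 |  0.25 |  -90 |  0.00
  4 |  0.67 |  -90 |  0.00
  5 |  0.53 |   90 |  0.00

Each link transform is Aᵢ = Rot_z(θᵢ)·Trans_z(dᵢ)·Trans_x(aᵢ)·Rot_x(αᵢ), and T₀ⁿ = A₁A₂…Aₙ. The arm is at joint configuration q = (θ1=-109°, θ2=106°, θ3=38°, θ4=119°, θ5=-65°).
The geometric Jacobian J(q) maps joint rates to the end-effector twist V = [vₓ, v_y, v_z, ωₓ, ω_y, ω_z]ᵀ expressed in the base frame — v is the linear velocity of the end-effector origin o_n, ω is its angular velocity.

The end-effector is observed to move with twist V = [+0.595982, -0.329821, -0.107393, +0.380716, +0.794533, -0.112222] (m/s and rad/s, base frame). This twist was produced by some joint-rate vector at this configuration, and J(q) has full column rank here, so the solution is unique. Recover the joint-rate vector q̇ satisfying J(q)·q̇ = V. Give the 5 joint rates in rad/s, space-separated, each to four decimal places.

0.4900 -0.0790 0.9720 -0.6470 -0.6120

o_n = [-0.7496, -1.3611, -0.1480]
J₁: ẑ×o_n = [1.3611, -0.7496, 0.0000], ω = ẑ
J2: z=[0.9455, -0.3256, 0.0000] o=[-0.2474, -0.7186, 0.0000] → [0.0482, 0.1399, -0.7710, 0.9455, -0.3256, 0.0000]
J3: z=[0.3130, 0.9089, 0.2756] o=[-0.2142, -0.6222, -0.3557] → [0.3924, -0.2126, 0.2553, 0.3130, 0.9089, 0.2756]
J4: z=[-0.8003, 0.0961, 0.5918] o=[-0.3421, -0.5207, -0.5450] → [0.5355, 0.0766, 0.7117, -0.8003, 0.0961, 0.5918]
J5: z=[0.5990, 0.0857, 0.7961] o=[-0.3594, -1.1851, -0.4605] → [0.1669, -0.4979, -0.0720, 0.5990, 0.0857, 0.7961]
q̇ = J⁺·V = [0.4900, -0.0790, 0.9720, -0.6470, -0.6120]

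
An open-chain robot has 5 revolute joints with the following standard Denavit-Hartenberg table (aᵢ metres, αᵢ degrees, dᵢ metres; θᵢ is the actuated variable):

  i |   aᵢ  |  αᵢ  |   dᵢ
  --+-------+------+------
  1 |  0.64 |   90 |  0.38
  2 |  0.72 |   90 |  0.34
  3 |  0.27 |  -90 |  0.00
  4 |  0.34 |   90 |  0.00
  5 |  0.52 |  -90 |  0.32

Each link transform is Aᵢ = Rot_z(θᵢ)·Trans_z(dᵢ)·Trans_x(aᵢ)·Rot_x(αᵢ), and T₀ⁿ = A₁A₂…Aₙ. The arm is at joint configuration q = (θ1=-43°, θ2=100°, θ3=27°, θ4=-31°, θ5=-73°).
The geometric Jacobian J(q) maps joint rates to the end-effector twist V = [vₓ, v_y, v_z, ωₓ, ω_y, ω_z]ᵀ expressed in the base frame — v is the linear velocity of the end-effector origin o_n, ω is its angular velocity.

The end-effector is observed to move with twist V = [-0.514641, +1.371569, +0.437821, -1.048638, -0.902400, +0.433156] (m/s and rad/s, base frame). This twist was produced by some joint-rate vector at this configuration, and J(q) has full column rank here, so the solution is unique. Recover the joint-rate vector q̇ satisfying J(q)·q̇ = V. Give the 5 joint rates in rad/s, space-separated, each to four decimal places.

o_n = [0.5756, -0.7229, 1.8654]
J₁: ẑ×o_n = [0.7229, 0.5756, -0.0000], ω = ẑ
J2: z=[-0.6820, -0.7314, 0.0000] o=[0.4681, -0.4365, 0.3800] → [-1.0864, 1.0130, 0.2739, -0.6820, -0.7314, 0.0000]
J3: z=[0.7202, -0.6716, 0.1736] o=[0.1447, -0.5999, 1.0891] → [-0.5001, -0.4843, 0.2008, 0.7202, -0.6716, 0.1736]
J4: z=[-0.5500, -0.7054, -0.4471] o=[0.0306, -0.6610, 1.3260] → [-0.4082, 0.0530, 0.4184, -0.5500, -0.7054, -0.4471]
J5: z=[0.8351, -0.4590, -0.3031] o=[0.0335, -0.8447, 1.6121] → [-0.0794, -0.3758, 0.3505, 0.8351, -0.4590, -0.3031]
q̇ = J⁺·V = [0.7340, 0.8090, -0.1740, 0.6270, -0.0320]

0.7340 0.8090 -0.1740 0.6270 -0.0320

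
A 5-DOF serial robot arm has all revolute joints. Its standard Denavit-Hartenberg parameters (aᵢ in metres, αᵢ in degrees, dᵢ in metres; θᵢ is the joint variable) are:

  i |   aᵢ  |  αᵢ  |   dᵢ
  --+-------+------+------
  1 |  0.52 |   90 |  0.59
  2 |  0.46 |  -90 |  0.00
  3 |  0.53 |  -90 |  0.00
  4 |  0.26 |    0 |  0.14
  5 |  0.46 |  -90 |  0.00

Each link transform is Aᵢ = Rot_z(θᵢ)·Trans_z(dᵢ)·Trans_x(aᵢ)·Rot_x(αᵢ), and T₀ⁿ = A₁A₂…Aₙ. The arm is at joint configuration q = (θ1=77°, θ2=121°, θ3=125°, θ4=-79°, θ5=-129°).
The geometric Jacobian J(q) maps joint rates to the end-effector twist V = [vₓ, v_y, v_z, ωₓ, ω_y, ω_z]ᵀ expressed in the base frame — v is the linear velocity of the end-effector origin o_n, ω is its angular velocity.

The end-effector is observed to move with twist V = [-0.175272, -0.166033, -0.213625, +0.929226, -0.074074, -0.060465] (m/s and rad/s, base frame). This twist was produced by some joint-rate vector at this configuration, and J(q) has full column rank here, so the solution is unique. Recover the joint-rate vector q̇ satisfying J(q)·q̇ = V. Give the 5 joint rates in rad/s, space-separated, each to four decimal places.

0.1440 0.7500 -0.0120 0.6320 -0.3320

o_n = [0.0207, 0.3644, 0.7805]
J₁: ẑ×o_n = [-0.3644, 0.0207, 0.0000], ω = ẑ
J2: z=[0.9744, -0.2250, 0.0000] o=[0.1170, 0.5067, 0.5900] → [-0.0429, -0.1856, -0.1603, 0.9744, -0.2250, 0.0000]
J3: z=[-0.1928, -0.8352, -0.5150] o=[0.0637, 0.2758, 0.9843] → [0.2158, -0.0172, -0.0530, -0.1928, -0.8352, -0.5150]
J4: z=[0.6538, 0.2821, -0.7022] o=[-0.3241, 0.5260, 0.7237] → [-0.0975, -0.2792, -0.2029, 0.6538, 0.2821, -0.7022]
J5: z=[0.6538, 0.2821, -0.7022] o=[-0.3181, 0.3758, 0.4696] → [0.0797, -0.4412, -0.1030, 0.6538, 0.2821, -0.7022]
q̇ = J⁺·V = [0.1440, 0.7500, -0.0120, 0.6320, -0.3320]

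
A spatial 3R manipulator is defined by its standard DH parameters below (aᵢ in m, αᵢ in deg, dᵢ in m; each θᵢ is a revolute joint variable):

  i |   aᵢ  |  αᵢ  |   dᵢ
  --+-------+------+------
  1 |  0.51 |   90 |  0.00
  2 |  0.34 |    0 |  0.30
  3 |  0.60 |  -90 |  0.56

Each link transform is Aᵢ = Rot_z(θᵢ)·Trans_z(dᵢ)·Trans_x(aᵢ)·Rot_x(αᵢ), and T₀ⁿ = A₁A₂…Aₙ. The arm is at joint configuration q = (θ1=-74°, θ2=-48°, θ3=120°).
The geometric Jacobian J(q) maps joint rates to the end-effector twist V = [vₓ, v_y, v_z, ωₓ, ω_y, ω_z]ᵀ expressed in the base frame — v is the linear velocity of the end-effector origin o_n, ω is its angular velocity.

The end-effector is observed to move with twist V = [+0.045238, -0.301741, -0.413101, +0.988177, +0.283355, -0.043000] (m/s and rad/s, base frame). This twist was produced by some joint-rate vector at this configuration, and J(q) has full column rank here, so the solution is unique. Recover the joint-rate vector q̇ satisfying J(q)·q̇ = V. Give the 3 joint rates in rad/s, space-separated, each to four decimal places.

o_n = [-0.5723, -1.1242, 0.3180]
J₁: ẑ×o_n = [1.1242, -0.5723, 0.0000], ω = ẑ
J2: z=[-0.9613, -0.2756, 0.0000] o=[0.1406, -0.4902, 0.0000] → [-0.0876, 0.3056, 0.4129, -0.9613, -0.2756, 0.0000]
J3: z=[-0.9613, -0.2756, 0.0000] o=[-0.0851, -0.7916, -0.2527] → [-0.1573, 0.5485, 0.1854, -0.9613, -0.2756, 0.0000]
q̇ = J⁺·V = [-0.0430, -0.9780, -0.0500]

-0.0430 -0.9780 -0.0500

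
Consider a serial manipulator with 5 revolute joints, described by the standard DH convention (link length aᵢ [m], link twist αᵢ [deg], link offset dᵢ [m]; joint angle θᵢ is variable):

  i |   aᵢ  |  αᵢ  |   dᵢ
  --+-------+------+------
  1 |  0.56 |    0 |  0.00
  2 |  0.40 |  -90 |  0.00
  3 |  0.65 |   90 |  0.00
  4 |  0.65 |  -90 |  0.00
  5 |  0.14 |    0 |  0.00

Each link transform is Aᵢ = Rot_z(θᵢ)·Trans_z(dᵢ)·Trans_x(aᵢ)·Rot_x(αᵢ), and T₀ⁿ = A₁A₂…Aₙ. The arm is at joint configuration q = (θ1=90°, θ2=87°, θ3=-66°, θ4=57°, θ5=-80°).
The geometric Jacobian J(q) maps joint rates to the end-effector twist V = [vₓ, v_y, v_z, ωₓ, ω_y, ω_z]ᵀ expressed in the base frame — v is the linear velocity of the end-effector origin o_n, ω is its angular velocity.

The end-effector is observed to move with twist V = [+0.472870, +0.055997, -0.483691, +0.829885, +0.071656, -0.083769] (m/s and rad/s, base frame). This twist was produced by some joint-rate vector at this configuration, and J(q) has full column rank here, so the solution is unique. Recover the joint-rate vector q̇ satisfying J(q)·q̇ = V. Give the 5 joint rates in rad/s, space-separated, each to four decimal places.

o_n = [-0.7165, 0.0312, 0.9854]
J₁: ẑ×o_n = [-0.0312, -0.7165, 0.0000], ω = ẑ
J2: z=[0.0000, 0.0000, 1.0000] o=[0.0000, 0.5600, 0.0000] → [0.5288, -0.7165, 0.0000, 0.0000, 0.0000, 1.0000]
J3: z=[-0.0523, -0.9986, 0.0000] o=[-0.3995, 0.5809, 0.0000] → [-0.9840, 0.0516, -0.2878, -0.0523, -0.9986, 0.0000]
J4: z=[0.9123, -0.0478, 0.4067] o=[-0.6635, 0.5948, 0.5938] → [0.2105, -0.3788, -0.5166, 0.9123, -0.0478, 0.4067]
J5: z=[0.3121, -0.5617, -0.7662] o=[-0.8358, 0.0579, 0.9172] → [-0.0587, -0.1127, 0.0587, 0.3121, -0.5617, -0.7662]
q̇ = J⁺·V = [-0.9230, 0.3590, -0.0480, 0.9490, -0.1230]

-0.9230 0.3590 -0.0480 0.9490 -0.1230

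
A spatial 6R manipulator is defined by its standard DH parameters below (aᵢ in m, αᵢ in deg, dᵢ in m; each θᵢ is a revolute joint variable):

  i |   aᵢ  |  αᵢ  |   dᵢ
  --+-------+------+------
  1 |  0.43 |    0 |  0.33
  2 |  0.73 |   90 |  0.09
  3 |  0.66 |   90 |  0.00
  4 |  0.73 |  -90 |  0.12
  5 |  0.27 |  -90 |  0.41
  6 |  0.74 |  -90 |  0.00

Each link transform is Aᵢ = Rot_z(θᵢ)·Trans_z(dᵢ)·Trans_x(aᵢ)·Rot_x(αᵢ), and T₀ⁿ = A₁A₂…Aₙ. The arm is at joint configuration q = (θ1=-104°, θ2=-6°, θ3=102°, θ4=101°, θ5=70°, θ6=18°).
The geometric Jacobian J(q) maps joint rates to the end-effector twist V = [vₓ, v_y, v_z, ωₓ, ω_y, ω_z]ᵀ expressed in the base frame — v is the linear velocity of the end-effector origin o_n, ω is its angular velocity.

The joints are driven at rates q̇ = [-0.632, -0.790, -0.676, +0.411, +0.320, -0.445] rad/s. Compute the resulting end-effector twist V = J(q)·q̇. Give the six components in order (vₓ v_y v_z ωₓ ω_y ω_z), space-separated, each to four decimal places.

0.8044 1.1878 -0.1353 0.0905 -0.7063 -1.6902

o_n = [-1.0159, 0.0272, 0.5278]
J₁: ẑ×o_n = [-0.0272, -1.0159, 0.0000], ω = ẑ
J2: z=[0.0000, 0.0000, 1.0000] o=[-0.1040, -0.4172, 0.3300] → [-0.4444, -0.9119, 0.0000, 0.0000, 0.0000, 1.0000]
J3: z=[-0.9397, 0.3420, 0.0000] o=[-0.3537, -1.1032, 0.4200] → [0.0369, 0.1013, -0.8357, -0.9397, 0.3420, 0.0000]
J4: z=[-0.3345, -0.9192, 0.2079] o=[-0.3068, -0.9743, 1.0656] → [0.2861, -0.3274, -0.9869, -0.3345, -0.9192, 0.2079]
J5: z=[0.1095, -0.2570, -0.9602] o=[-1.0302, -0.8667, 0.9543] → [0.9679, 0.0330, 0.1015, 0.1095, -0.2570, -0.9602]
J6: z=[0.9940, 0.0339, 0.1043] o=[-0.9869, -0.7113, 0.4906] → [-0.0757, -0.0400, 0.7350, 0.9940, 0.0339, 0.1043]
V = J·q̇ = [0.8044, 1.1878, -0.1353, 0.0905, -0.7063, -1.6902]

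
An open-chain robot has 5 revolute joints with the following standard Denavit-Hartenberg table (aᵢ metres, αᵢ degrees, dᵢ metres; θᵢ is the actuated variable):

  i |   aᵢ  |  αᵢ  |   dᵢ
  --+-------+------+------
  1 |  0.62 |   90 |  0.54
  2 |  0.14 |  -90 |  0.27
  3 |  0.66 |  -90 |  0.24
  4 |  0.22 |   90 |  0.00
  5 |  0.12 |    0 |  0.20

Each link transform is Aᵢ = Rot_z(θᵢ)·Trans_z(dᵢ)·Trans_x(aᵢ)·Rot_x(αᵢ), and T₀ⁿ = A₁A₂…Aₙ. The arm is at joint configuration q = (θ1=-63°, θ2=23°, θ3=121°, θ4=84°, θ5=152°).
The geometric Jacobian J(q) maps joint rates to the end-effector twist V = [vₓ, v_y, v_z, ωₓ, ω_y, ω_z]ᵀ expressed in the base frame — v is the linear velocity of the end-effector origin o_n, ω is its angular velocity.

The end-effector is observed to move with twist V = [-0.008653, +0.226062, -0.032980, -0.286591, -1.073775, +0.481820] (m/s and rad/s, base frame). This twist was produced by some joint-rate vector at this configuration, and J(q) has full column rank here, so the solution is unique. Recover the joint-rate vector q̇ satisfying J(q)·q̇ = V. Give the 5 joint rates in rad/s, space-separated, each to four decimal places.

0.3290 0.0780 -0.0780 -0.3610 -0.9980

o_n = [0.5049, -0.0053, 0.5363]
J₁: ẑ×o_n = [0.0053, 0.5049, -0.0000], ω = ẑ
J2: z=[-0.8910, -0.4540, 0.0000] o=[0.2815, -0.5524, 0.5400] → [0.0017, -0.0033, -0.3861, -0.8910, -0.4540, 0.0000]
J3: z=[-0.1774, 0.3481, 0.9205] o=[0.0994, -0.7898, 0.5947] → [-0.7425, 0.3629, -0.2803, -0.1774, 0.3481, 0.9205]
J4: z=[-0.8171, 0.4692, -0.3349] o=[0.4188, -0.1706, 0.6828] → [-0.0133, -0.1485, -0.1754, -0.8171, 0.4692, -0.3349]
J5: z=[0.5270, 0.8435, -0.1039] o=[0.4703, -0.2281, 0.4768] → [0.0734, -0.0350, 0.0882, 0.5270, 0.8435, -0.1039]
q̇ = J⁺·V = [0.3290, 0.0780, -0.0780, -0.3610, -0.9980]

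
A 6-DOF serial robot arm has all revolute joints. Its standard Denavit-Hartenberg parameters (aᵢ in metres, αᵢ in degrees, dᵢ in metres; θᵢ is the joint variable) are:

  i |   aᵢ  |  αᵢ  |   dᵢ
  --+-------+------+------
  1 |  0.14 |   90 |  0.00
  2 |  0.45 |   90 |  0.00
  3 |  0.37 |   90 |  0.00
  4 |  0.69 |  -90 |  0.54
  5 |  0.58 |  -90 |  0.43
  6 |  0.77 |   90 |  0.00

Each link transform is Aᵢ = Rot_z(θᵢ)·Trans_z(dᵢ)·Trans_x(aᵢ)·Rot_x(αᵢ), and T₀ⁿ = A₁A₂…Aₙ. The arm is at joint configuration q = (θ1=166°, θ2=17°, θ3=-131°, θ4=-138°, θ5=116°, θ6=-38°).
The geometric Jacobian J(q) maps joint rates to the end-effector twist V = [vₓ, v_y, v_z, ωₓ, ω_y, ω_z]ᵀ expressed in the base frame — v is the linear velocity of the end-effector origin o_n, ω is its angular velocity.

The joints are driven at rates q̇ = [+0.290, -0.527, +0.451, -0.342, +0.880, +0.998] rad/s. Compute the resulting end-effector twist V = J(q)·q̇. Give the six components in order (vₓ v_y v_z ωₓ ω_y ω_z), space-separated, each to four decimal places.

-0.7883 -0.0501 -0.9438 0.3769 -1.5490 -0.3518

o_n = [-0.4213, -0.9113, 0.8361]
J₁: ẑ×o_n = [0.9113, -0.4213, 0.0000], ω = ẑ
J2: z=[0.2419, 0.9703, 0.0000] o=[-0.1358, 0.0339, 0.0000] → [0.8113, -0.2023, 0.0483, 0.2419, 0.9703, 0.0000]
J3: z=[-0.2837, 0.0707, -0.9563] o=[-0.5534, 0.1380, 0.1316] → [-0.9536, 0.0735, 0.2883, -0.2837, 0.0707, -0.9563]
J4: z=[0.8590, 0.4620, -0.2207] o=[-0.3957, -0.1891, 0.0606] → [0.1989, -0.6605, -0.6085, 0.8590, 0.4620, -0.2207]
J5: z=[0.4960, -0.6441, 0.5823] o=[-0.0194, 0.4810, 0.4813] → [0.5822, -0.4100, -0.9494, 0.4960, -0.6441, 0.5823]
J6: z=[0.4906, -0.3454, -0.8000] o=[-0.2217, -0.1918, 0.6478] → [-0.6406, 0.0673, -0.4219, 0.4906, -0.3454, -0.8000]
V = J·q̇ = [-0.7883, -0.0501, -0.9438, 0.3769, -1.5490, -0.3518]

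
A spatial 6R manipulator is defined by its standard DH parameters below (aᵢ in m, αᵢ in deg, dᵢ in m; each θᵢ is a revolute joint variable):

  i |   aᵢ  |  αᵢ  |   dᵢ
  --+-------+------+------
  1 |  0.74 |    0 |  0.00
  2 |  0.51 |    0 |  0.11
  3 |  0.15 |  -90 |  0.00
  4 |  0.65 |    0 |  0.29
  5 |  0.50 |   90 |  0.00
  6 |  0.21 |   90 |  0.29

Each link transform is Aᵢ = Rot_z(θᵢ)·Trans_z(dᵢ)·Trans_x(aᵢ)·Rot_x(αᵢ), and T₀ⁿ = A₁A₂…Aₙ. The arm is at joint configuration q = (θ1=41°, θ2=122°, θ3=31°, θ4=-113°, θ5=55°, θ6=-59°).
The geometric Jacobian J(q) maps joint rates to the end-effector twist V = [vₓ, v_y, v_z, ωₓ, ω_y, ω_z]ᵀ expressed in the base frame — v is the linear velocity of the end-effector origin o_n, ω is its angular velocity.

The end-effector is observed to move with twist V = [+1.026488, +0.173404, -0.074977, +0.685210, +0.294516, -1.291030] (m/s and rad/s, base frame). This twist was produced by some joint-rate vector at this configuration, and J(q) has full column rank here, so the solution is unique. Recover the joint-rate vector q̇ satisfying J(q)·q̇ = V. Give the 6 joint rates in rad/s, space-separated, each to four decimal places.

o_n = [0.1242, 0.5346, 1.3778]
J₁: ẑ×o_n = [-0.5346, 0.1242, 0.0000], ω = ẑ
J2: z=[0.0000, 0.0000, 1.0000] o=[0.5585, 0.4855, 0.0000] → [-0.0491, -0.4343, 0.0000, 0.0000, 0.0000, 1.0000]
J3: z=[0.0000, 0.0000, 1.0000] o=[0.0708, 0.6346, 0.1100] → [0.1000, 0.0534, -0.0000, 0.0000, 0.0000, 1.0000]
J4: z=[0.2419, -0.9703, 0.0000] o=[-0.0748, 0.5983, 0.1100] → [-1.2301, -0.3067, 0.1776, 0.2419, -0.9703, 0.0000]
J5: z=[0.2419, -0.9703, 0.0000] o=[0.2418, 0.3784, 0.7083] → [-0.6495, -0.1619, -0.0763, 0.2419, -0.9703, 0.0000]
J6: z=[0.8229, 0.2052, 0.5299] o=[-0.0153, 0.3143, 1.1324] → [-0.0664, -0.1280, 0.1527, 0.8229, 0.2052, 0.5299]
q̇ = J⁺·V = [-0.9360, -0.6180, -0.1970, -0.8530, 0.7330, 0.8680]

-0.9360 -0.6180 -0.1970 -0.8530 0.7330 0.8680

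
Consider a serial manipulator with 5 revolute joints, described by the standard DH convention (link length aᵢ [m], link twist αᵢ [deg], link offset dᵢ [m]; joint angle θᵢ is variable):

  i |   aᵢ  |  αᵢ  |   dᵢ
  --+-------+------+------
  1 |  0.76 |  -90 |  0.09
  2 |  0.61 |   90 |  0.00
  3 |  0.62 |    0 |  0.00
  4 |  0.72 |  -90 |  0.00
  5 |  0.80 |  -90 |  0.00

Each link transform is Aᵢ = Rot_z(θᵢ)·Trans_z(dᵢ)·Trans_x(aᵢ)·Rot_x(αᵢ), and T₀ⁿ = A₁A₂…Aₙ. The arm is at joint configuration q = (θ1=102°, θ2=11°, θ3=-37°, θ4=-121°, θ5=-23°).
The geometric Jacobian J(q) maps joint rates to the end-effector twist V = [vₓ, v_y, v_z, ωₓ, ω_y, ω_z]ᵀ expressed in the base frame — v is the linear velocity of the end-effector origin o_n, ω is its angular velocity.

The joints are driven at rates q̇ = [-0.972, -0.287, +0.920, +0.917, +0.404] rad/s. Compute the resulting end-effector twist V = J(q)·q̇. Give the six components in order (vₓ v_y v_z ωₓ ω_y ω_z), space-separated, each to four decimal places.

2.5454 0.6991 -0.5784 0.5434 0.6257 0.8024

o_n = [0.7783, 0.7573, 0.4436]
J₁: ẑ×o_n = [-0.7573, 0.7783, 0.0000], ω = ẑ
J2: z=[-0.9781, -0.2079, 0.0000] o=[-0.1580, 0.7434, 0.0900] → [-0.0735, 0.3459, 0.1811, -0.9781, -0.2079, 0.0000]
J3: z=[-0.0397, 0.1866, 0.9816] o=[-0.2825, 1.3291, -0.0264] → [0.6490, 1.0599, -0.1753, -0.0397, 0.1866, 0.9816]
J4: z=[-0.0397, 0.1866, 0.9816] o=[-0.0186, 1.8821, -0.1209] → [1.2095, 0.8046, -0.1041, -0.0397, 0.1866, 0.9816]
J5: z=[0.8305, 0.5525, -0.0715] o=[0.3815, 1.2972, 0.0065] → [0.2029, -0.3914, -0.6676, 0.8305, 0.5525, -0.0715]
V = J·q̇ = [2.5454, 0.6991, -0.5784, 0.5434, 0.6257, 0.8024]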